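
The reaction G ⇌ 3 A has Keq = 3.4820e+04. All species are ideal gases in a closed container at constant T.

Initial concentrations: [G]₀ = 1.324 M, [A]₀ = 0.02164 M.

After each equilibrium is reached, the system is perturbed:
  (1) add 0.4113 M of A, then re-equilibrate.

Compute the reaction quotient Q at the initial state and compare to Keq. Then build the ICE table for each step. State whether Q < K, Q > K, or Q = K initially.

Q₀ = 7.6539e-06; Q < K (proceeds forward)

Q₀ = 7.6539e-06 vs Keq = 3.4820e+04 ⇒ Q<K, forward
Step 1:
                    G           A
  init          1.324     0.02164
  Δ            -1.322       3.967
  eq         0.001822       3.988
  solve Keq expr → x = 1.322; check Q = 3.4820e+04
Then add 0.4113 M of A.
Step 2:
                    G           A
  init       0.001822       4.399
  Δ        6.2066e-04   -0.001862
  eq         0.002442       4.398
  solve Keq expr → x = -6.2066e-04; check Q = 3.4820e+04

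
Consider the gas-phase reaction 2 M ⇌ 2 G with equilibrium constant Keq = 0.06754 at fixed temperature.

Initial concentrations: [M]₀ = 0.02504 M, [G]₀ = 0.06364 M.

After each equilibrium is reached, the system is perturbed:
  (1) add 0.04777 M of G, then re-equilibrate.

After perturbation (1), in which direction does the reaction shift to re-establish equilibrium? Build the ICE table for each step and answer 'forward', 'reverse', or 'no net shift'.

Direction: reverse

Q₀ = 6.459 vs Keq = 0.06754 ⇒ Q>K, reverse
Step 1:
                    M           G
  Initial     0.02504     0.06364
  Change      0.04535    -0.04535
  Equil       0.07039     0.01829
  solve Keq expr → x = -0.02267; check Q = 0.06754
Then add 0.04777 M of G.
Step 2:
                    M           G
  Initial     0.07039     0.06606
  Change      0.03792    -0.03792
  Equil        0.1083     0.02815
  solve Keq expr → x = -0.01896; check Q = 0.06754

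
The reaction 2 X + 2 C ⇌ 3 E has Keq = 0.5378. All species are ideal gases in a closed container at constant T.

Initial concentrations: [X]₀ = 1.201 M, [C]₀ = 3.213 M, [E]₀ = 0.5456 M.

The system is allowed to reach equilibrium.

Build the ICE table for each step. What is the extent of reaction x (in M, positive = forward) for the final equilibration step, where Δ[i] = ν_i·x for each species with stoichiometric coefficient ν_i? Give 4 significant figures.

x = 0.2421 M

Q₀ = 0.01091 vs Keq = 0.5378 ⇒ Q<K, forward
Step 1:
                   X          C          E
  Initial      1.201      3.213     0.5456
  Change     -0.4842    -0.4842     0.7263
  Equil       0.7168      2.729      1.272
  solve Keq expr → x = 0.2421; check Q = 0.5378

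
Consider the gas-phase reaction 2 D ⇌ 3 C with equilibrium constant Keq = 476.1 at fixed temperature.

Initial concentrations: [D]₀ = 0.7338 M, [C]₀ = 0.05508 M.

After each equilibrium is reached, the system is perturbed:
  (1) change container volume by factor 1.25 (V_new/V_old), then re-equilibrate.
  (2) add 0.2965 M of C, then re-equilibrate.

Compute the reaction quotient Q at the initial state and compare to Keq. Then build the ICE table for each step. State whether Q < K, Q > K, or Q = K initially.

Q₀ = 3.1033e-04 vs Keq = 476.1 ⇒ Q<K, forward
Step 1:
                   D          C
  Initial     0.7338    0.05508
  Change     -0.6825      1.024
  Equil      0.05135      1.079
  solve Keq expr → x = 0.3412; check Q = 476.1
Then change container volume by factor 1.25 (V_new/V_old).
Step 2:
                   D          C
  Initial    0.04108      0.863
  Change   -0.003957   0.005936
  Equil      0.03712     0.8689
  solve Keq expr → x = 0.001979; check Q = 476.1
Then add 0.2965 M of C.
Step 3:
                   D          C
  Initial    0.03712      1.165
  Change     0.01849   -0.02774
  Equil      0.05562      1.138
  solve Keq expr → x = -0.009246; check Q = 476.1

Q₀ = 3.1033e-04; Q < K (proceeds forward)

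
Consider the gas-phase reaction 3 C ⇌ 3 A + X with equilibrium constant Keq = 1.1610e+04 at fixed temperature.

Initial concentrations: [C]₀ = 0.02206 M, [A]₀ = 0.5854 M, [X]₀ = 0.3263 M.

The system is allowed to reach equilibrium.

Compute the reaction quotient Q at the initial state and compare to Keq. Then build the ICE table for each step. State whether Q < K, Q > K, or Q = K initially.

Q₀ = 6098 vs Keq = 1.1610e+04 ⇒ Q<K, forward
Step 1:
                   C          A          X
  init       0.02206     0.5854     0.3263
  Δ        -0.004112   0.004112   0.001371
  eq         0.01795     0.5895     0.3277
  solve Keq expr → x = 0.001371; check Q = 1.1610e+04

Q₀ = 6098; Q < K (proceeds forward)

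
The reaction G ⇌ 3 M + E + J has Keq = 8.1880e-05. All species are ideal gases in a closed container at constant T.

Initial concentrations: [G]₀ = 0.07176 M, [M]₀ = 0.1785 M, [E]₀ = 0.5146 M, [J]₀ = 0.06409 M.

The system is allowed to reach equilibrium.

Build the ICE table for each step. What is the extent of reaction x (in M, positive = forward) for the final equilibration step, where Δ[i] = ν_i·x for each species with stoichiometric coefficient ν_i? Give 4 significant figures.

x = -0.03215 M

Q₀ = 0.002614 vs Keq = 8.1880e-05 ⇒ Q>K, reverse
Step 1:
                  G         M         E         J
  I         0.07176    0.1785    0.5146   0.06409
  C         0.03215  -0.09646  -0.03215  -0.03215
  E          0.1039   0.08204    0.4824   0.03194
  solve Keq expr → x = -0.03215; check Q = 8.1880e-05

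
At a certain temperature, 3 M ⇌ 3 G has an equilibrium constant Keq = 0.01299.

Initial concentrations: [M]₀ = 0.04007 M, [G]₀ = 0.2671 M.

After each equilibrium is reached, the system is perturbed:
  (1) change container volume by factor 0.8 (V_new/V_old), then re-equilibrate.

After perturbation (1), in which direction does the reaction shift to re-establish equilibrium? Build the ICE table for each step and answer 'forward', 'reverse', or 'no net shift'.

Q₀ = 296.2 vs Keq = 0.01299 ⇒ Q>K, reverse
Step 1:
                  M         G
  I         0.04007    0.2671
  C          0.2086   -0.2086
  E          0.2487   0.05846
  solve Keq expr → x = -0.06955; check Q = 0.01299
Then change container volume by factor 0.8 (V_new/V_old).
Step 2:
                  M         G
  I          0.3109   0.07308
  C               0         0
  E          0.3109   0.07308
  solve Keq expr → x = 0; check Q = 0.01299

Direction: no net shift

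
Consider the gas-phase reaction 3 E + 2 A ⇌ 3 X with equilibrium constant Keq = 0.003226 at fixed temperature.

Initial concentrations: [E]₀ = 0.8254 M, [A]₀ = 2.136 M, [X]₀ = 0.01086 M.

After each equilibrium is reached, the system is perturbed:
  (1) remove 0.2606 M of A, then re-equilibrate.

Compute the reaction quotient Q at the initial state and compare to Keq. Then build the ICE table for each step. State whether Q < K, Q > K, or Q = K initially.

Q₀ = 4.9922e-07; Q < K (proceeds forward)

Q₀ = 4.9922e-07 vs Keq = 0.003226 ⇒ Q<K, forward
Step 1:
                    E           A           X
  I            0.8254       2.136     0.01086
  C           -0.1496    -0.09971      0.1496
  E            0.6758       2.036      0.1604
  solve Keq expr → x = 0.04986; check Q = 0.003226
Then remove 0.2606 M of A.
Step 2:
                    E           A           X
  I            0.6758       1.776      0.1604
  C           0.01116    0.007442    -0.01116
  E             0.687       1.783      0.1493
  solve Keq expr → x = -0.003721; check Q = 0.003226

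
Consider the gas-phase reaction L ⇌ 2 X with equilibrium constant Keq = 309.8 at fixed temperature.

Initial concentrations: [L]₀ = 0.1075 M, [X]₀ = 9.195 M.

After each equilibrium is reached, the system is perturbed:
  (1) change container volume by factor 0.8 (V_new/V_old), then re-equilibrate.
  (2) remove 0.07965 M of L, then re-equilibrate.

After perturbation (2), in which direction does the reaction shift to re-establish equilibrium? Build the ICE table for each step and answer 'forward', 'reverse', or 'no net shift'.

Direction: reverse

Q₀ = 786.5 vs Keq = 309.8 ⇒ Q>K, reverse
Step 1:
                   L          X
  I           0.1075      9.195
  C           0.1481    -0.2962
  E           0.2556      8.899
  solve Keq expr → x = -0.1481; check Q = 309.8
Then change container volume by factor 0.8 (V_new/V_old).
Step 2:
                   L          X
  I           0.3195      11.12
  C           0.0699    -0.1398
  E           0.3894      10.98
  solve Keq expr → x = -0.0699; check Q = 309.8
Then remove 0.07965 M of L.
Step 3:
                   L          X
  I           0.3098      10.98
  C          0.06981    -0.1396
  E           0.3796      10.84
  solve Keq expr → x = -0.06981; check Q = 309.8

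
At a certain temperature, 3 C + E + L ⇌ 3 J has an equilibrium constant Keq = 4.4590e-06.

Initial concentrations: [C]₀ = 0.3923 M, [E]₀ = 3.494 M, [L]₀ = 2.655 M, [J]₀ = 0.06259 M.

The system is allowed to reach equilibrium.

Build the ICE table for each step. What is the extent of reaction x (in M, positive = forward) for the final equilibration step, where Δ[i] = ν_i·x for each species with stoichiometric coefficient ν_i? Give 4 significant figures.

Q₀ = 4.3780e-04 vs Keq = 4.4590e-06 ⇒ Q>K, reverse
Step 1:
                   C          E          L          J
  I           0.3923      3.494      2.655    0.06259
  C          0.04733    0.01578    0.01578   -0.04733
  E           0.4396       3.51      2.671    0.01526
  solve Keq expr → x = -0.01578; check Q = 4.4590e-06

x = -0.01578 M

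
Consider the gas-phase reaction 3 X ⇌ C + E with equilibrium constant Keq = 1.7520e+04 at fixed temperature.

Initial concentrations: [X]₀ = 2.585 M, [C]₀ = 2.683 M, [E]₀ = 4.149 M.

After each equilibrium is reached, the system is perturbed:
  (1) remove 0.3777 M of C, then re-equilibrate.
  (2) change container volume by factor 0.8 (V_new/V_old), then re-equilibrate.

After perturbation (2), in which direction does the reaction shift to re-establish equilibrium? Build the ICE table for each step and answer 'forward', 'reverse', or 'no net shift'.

Q₀ = 0.6444 vs Keq = 1.7520e+04 ⇒ Q<K, forward
Step 1:
                   X          C          E
  init         2.585      2.683      4.149
  Δ           -2.485     0.8284     0.8284
  eq         0.09992      3.511      4.977
  solve Keq expr → x = 0.8284; check Q = 1.7520e+04
Then remove 0.3777 M of C.
Step 2:
                   X          C          E
  init       0.09992      3.134      4.977
  Δ        -0.003699   0.001233   0.001233
  eq         0.09622      3.135      4.979
  solve Keq expr → x = 0.001233; check Q = 1.7520e+04
Then change container volume by factor 0.8 (V_new/V_old).
Step 3:
                   X          C          E
  init        0.1203      3.919      6.223
  Δ        -0.008577   0.002859   0.002859
  eq          0.1117      3.921      6.226
  solve Keq expr → x = 0.002859; check Q = 1.7520e+04

Direction: forward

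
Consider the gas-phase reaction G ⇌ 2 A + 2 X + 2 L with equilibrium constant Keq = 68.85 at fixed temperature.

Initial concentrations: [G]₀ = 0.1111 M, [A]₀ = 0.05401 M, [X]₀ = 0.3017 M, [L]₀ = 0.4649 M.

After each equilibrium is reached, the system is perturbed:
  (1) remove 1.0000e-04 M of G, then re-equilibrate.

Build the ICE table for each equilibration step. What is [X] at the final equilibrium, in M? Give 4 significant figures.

[X]_eq = 0.5234 M

Q₀ = 5.1654e-04 vs Keq = 68.85 ⇒ Q<K, forward
Step 1:
                   G          A          X          L
  Initial     0.1111    0.05401     0.3017     0.4649
  Change      -0.111     0.2219     0.2219     0.2219
  Equil   1.4301e-04     0.2759     0.5236     0.6868
  solve Keq expr → x = 0.111; check Q = 68.85
Then remove 1.0000e-04 M of G.
Step 2:
                   G          A          X          L
  Initial 4.3013e-05     0.2759     0.5236     0.6868
  Change  9.9602e-05 -1.9920e-04 -1.9920e-04 -1.9920e-04
  Equil   1.4262e-04     0.2757     0.5234     0.6866
  solve Keq expr → x = -9.9602e-05; check Q = 68.85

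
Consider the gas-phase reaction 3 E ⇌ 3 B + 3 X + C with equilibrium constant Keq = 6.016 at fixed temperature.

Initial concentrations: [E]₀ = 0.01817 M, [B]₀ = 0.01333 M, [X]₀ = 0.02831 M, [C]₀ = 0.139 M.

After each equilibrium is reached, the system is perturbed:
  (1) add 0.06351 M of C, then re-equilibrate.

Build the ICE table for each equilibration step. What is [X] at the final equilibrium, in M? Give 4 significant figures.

[X]_eq = 0.04601 M

Q₀ = 1.2453e-06 vs Keq = 6.016 ⇒ Q<K, forward
Step 1:
                   E          B          X          C
  I          0.01817    0.01333    0.02831      0.139
  C         -0.01776    0.01776    0.01776   0.005919
  E       4.1358e-04    0.03109    0.04607     0.1449
  solve Keq expr → x = 0.005919; check Q = 6.016
Then add 0.06351 M of C.
Step 2:
                   E          B          X          C
  I       4.1358e-04    0.03109    0.04607     0.2084
  C       5.1944e-05 -5.1944e-05 -5.1944e-05 -1.7315e-05
  E       4.6553e-04    0.03103    0.04601     0.2084
  solve Keq expr → x = -1.7315e-05; check Q = 6.016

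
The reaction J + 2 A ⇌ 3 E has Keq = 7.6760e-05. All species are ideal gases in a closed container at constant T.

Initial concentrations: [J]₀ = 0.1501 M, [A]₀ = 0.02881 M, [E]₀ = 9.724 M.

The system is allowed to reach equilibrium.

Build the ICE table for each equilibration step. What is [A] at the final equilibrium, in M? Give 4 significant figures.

[A]_eq = 6.366 M

Q₀ = 7.3802e+06 vs Keq = 7.6760e-05 ⇒ Q>K, reverse
Step 1:
                  J         A         E
  Initial    0.1501   0.02881     9.724
  Change      3.169     6.337    -9.506
  Equil       3.319     6.366    0.2178
  solve Keq expr → x = -3.169; check Q = 7.6760e-05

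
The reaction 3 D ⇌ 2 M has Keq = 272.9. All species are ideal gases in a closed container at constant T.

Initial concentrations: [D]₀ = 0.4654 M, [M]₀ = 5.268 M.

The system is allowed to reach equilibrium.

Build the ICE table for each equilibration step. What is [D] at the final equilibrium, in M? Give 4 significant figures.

[D]_eq = 0.4667 M

Q₀ = 275.3 vs Keq = 272.9 ⇒ Q>K, reverse
Step 1:
                   D          M
  init        0.4654      5.268
  Δ         0.001311 -8.7395e-04
  eq          0.4667      5.267
  solve Keq expr → x = -4.3697e-04; check Q = 272.9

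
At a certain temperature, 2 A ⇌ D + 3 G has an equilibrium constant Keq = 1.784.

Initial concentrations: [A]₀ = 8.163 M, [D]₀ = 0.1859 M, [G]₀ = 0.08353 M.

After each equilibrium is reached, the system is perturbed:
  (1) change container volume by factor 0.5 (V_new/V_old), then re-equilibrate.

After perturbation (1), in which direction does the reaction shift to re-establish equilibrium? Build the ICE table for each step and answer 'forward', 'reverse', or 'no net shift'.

Direction: reverse

Q₀ = 1.6260e-06 vs Keq = 1.784 ⇒ Q<K, forward
Step 1:
                    A           D           G
  Initial       8.163      0.1859     0.08353
  Change        -2.32        1.16        3.48
  Equil         5.843       1.346       3.564
  solve Keq expr → x = 1.16; check Q = 1.784
Then change container volume by factor 0.5 (V_new/V_old).
Step 2:
                    A           D           G
  Initial       11.69       2.692       7.127
  Change        1.252     -0.6262      -1.879
  Equil         12.94       2.066       5.248
  solve Keq expr → x = -0.6262; check Q = 1.784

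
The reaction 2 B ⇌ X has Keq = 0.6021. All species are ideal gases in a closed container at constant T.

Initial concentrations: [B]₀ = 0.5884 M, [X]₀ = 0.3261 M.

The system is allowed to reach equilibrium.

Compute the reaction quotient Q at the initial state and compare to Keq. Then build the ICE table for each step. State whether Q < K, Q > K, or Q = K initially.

Q₀ = 0.9419 vs Keq = 0.6021 ⇒ Q>K, reverse
Step 1:
                    B           X
  I            0.5884      0.3261
  C           0.09303    -0.04652
  E            0.6814      0.2796
  solve Keq expr → x = -0.04652; check Q = 0.6021

Q₀ = 0.9419; Q > K (proceeds reverse)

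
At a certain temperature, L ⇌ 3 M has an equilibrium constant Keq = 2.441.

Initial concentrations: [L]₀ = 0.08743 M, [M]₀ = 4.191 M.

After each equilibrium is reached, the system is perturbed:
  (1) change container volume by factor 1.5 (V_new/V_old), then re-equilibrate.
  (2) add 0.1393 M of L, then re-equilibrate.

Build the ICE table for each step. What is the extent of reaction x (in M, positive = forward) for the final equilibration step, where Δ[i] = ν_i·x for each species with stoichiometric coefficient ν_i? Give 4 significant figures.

x = 0.02285 M

Q₀ = 842 vs Keq = 2.441 ⇒ Q>K, reverse
Step 1:
                   L          M
  I          0.08743      4.191
  C           0.9436     -2.831
  E            1.031       1.36
  solve Keq expr → x = -0.9436; check Q = 2.441
Then change container volume by factor 1.5 (V_new/V_old).
Step 2:
                   L          M
  I           0.6873     0.9068
  C         -0.07819     0.2346
  E           0.6092      1.141
  solve Keq expr → x = 0.07819; check Q = 2.441
Then add 0.1393 M of L.
Step 3:
                   L          M
  I           0.7485      1.141
  C         -0.02285    0.06854
  E           0.7256       1.21
  solve Keq expr → x = 0.02285; check Q = 2.441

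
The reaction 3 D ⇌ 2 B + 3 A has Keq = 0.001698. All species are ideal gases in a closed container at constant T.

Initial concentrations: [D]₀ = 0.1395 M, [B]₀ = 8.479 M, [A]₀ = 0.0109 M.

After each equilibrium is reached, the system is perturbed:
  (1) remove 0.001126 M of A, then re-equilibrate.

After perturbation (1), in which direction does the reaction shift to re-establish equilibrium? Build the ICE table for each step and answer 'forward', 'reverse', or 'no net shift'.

Direction: forward

Q₀ = 0.0343 vs Keq = 0.001698 ⇒ Q>K, reverse
Step 1:
                    D           B           A
  init         0.1395       8.479      0.0109
  Δ          0.006704   -0.004469   -0.006704
  eq           0.1462       8.475    0.004196
  solve Keq expr → x = -0.002235; check Q = 0.001698
Then remove 0.001126 M of A.
Step 2:
                    D           B           A
  init         0.1462       8.475     0.00307
  Δ         -0.001094  7.2957e-04    0.001094
  eq           0.1451       8.475    0.004165
  solve Keq expr → x = 3.6478e-04; check Q = 0.001698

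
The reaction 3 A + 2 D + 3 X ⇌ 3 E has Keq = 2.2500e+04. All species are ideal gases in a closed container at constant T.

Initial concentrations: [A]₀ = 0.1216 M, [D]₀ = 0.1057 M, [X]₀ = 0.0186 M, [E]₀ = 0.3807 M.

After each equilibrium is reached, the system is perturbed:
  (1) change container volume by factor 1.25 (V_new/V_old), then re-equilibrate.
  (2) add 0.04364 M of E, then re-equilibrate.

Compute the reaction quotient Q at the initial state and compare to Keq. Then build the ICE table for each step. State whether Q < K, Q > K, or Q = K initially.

Q₀ = 4.2683e+08 vs Keq = 2.2500e+04 ⇒ Q>K, reverse
Step 1:
                   A          D          X          E
  Initial     0.1216     0.1057     0.0186     0.3807
  Change      0.1107    0.07382     0.1107    -0.1107
  Equil       0.2323     0.1795     0.1293       0.27
  solve Keq expr → x = -0.03691; check Q = 2.2500e+04
Then change container volume by factor 1.25 (V_new/V_old).
Step 2:
                   A          D          X          E
  Initial     0.1859     0.1436     0.1035      0.216
  Change     0.01698    0.01132    0.01698   -0.01698
  Equil       0.2029     0.1549     0.1205      0.199
  solve Keq expr → x = -0.005661; check Q = 2.2500e+04
Then add 0.04364 M of E.
Step 3:
                   A          D          X          E
  Initial     0.2029     0.1549     0.1205     0.2426
  Change     0.01001   0.006675    0.01001   -0.01001
  Equil       0.2129     0.1616     0.1305     0.2326
  solve Keq expr → x = -0.003337; check Q = 2.2500e+04

Q₀ = 4.2683e+08; Q > K (proceeds reverse)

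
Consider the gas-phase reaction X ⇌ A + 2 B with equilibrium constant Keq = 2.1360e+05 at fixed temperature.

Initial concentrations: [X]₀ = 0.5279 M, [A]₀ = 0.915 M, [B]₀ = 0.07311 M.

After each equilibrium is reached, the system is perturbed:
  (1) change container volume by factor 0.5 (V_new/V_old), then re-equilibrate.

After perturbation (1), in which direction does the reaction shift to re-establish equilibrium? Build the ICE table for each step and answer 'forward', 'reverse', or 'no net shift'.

Q₀ = 0.009265 vs Keq = 2.1360e+05 ⇒ Q<K, forward
Step 1:
                    X           A           B
  init         0.5279       0.915     0.07311
  Δ           -0.5279      0.5279       1.056
  eq       8.6087e-06       1.443       1.129
  solve Keq expr → x = 0.5279; check Q = 2.1360e+05
Then change container volume by factor 0.5 (V_new/V_old).
Step 2:
                    X           A           B
  init     1.7217e-05       2.886       2.258
  Δ        5.1645e-05 -5.1645e-05 -1.0329e-04
  eq       6.8862e-05       2.886       2.258
  solve Keq expr → x = -5.1645e-05; check Q = 2.1360e+05

Direction: reverse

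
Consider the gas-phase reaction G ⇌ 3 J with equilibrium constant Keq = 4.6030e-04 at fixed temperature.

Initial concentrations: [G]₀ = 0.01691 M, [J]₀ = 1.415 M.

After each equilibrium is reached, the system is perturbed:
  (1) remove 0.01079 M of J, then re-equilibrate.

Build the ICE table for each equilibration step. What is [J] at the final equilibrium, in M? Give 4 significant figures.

[J]_eq = 0.05982 M

Q₀ = 167.5 vs Keq = 4.6030e-04 ⇒ Q>K, reverse
Step 1:
                  G         J
  I         0.01691     1.415
  C          0.4517    -1.355
  E          0.4686   0.05997
  solve Keq expr → x = -0.4517; check Q = 4.6030e-04
Then remove 0.01079 M of J.
Step 2:
                  G         J
  I          0.4686   0.04918
  C       -0.003546   0.01064
  E           0.465   0.05982
  solve Keq expr → x = 0.003546; check Q = 4.6030e-04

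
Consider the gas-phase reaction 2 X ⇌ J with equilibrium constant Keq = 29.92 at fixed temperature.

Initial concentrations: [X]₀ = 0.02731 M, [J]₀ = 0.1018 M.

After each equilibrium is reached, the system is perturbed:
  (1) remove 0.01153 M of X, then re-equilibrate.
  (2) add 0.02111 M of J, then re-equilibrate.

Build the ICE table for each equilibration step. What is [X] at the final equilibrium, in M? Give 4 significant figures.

Q₀ = 136.5 vs Keq = 29.92 ⇒ Q>K, reverse
Step 1:
                    X           J
  Initial     0.02731      0.1018
  Change      0.02701    -0.01351
  Equil       0.05432     0.08829
  solve Keq expr → x = -0.01351; check Q = 29.92
Then remove 0.01153 M of X.
Step 2:
                    X           J
  Initial     0.04279     0.08829
  Change     0.009974   -0.004987
  Equil       0.05277     0.08331
  solve Keq expr → x = -0.004987; check Q = 29.92
Then add 0.02111 M of J.
Step 3:
                    X           J
  Initial     0.05277      0.1044
  Change     0.005522   -0.002761
  Equil       0.05829      0.1017
  solve Keq expr → x = -0.002761; check Q = 29.92

[X]_eq = 0.05829 M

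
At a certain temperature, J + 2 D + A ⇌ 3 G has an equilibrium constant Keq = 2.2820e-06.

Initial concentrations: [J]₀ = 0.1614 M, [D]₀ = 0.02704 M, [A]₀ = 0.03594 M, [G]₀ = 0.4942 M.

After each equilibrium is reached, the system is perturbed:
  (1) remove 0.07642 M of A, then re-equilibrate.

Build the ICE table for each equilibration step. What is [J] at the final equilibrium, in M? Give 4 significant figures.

[J]_eq = 0.3254 M

Q₀ = 2.8459e+04 vs Keq = 2.2820e-06 ⇒ Q>K, reverse
Step 1:
                    J           D           A           G
  I            0.1614     0.02704     0.03594      0.4942
  C            0.1638      0.3277      0.1638     -0.4915
  E            0.3252      0.3547      0.1998    0.002652
  solve Keq expr → x = -0.1638; check Q = 2.2820e-06
Then remove 0.07642 M of A.
Step 2:
                    J           D           A           G
  I            0.3252      0.3547      0.1234    0.002652
  C        1.3051e-04  2.6102e-04  1.3051e-04 -3.9153e-04
  E            0.3254       0.355      0.1235    0.002261
  solve Keq expr → x = -1.3051e-04; check Q = 2.2820e-06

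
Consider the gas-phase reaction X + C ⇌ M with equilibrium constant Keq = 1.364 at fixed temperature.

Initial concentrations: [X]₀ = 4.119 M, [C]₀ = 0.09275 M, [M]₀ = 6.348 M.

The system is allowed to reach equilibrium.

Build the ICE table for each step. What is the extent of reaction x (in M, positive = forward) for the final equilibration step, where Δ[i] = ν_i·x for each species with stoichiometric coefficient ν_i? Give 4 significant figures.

x = -0.7501 M

Q₀ = 16.62 vs Keq = 1.364 ⇒ Q>K, reverse
Step 1:
                   X          C          M
  init         4.119    0.09275      6.348
  Δ           0.7501     0.7501    -0.7501
  eq           4.869     0.8429      5.598
  solve Keq expr → x = -0.7501; check Q = 1.364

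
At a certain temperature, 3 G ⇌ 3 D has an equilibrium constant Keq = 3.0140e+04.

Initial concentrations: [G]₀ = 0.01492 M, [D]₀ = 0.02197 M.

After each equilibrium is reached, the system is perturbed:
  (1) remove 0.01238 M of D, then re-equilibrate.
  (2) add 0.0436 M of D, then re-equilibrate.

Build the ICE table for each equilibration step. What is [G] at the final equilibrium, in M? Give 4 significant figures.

[G]_eq = 0.00212 M

Q₀ = 3.193 vs Keq = 3.0140e+04 ⇒ Q<K, forward
Step 1:
                   G          D
  init       0.01492    0.02197
  Δ         -0.01377    0.01377
  eq        0.001148    0.03574
  solve Keq expr → x = 0.004591; check Q = 3.0140e+04
Then remove 0.01238 M of D.
Step 2:
                   G          D
  init      0.001148    0.02336
  Δ       -3.8542e-04 3.8542e-04
  eq      7.6306e-04    0.02375
  solve Keq expr → x = 1.2847e-04; check Q = 3.0140e+04
Then add 0.0436 M of D.
Step 3:
                   G          D
  init    7.6306e-04    0.06735
  Δ         0.001357  -0.001357
  eq         0.00212    0.06599
  solve Keq expr → x = -4.5246e-04; check Q = 3.0140e+04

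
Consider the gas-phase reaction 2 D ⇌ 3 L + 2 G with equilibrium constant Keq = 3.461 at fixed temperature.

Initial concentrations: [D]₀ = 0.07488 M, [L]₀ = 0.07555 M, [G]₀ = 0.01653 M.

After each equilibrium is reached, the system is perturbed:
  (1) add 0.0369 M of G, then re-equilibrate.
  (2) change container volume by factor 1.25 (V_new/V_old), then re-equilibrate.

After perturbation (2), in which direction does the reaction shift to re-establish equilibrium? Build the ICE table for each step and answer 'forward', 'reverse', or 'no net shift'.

Direction: forward

Q₀ = 2.1014e-05 vs Keq = 3.461 ⇒ Q<K, forward
Step 1:
                   D          L          G
  Initial    0.07488    0.07555    0.01653
  Change    -0.07121     0.1068    0.07121
  Equil     0.003673     0.1824    0.08774
  solve Keq expr → x = 0.0356; check Q = 3.461
Then add 0.0369 M of G.
Step 2:
                   D          L          G
  Initial   0.003673     0.1824     0.1246
  Change    0.001397  -0.002096  -0.001397
  Equil      0.00507     0.1803     0.1232
  solve Keq expr → x = -6.9872e-04; check Q = 3.461
Then change container volume by factor 1.25 (V_new/V_old).
Step 3:
                   D          L          G
  Initial   0.004056     0.1442    0.09859
  Change   -0.001073   0.001609   0.001073
  Equil     0.002983     0.1458    0.09966
  solve Keq expr → x = 5.3648e-04; check Q = 3.461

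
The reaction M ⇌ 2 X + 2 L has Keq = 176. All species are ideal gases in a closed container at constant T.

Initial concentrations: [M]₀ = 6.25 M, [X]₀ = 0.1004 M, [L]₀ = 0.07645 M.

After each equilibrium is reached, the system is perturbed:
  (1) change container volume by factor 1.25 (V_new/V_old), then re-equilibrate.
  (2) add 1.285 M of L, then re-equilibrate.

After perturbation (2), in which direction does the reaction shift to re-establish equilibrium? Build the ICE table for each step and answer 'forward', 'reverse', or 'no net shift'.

Direction: reverse

Q₀ = 9.4263e-06 vs Keq = 176 ⇒ Q<K, forward
Step 1:
                   M          X          L
  Initial       6.25     0.1004    0.07645
  Change      -2.492      4.983      4.983
  Equil        3.758      5.083      5.059
  solve Keq expr → x = 2.492; check Q = 176
Then change container volume by factor 1.25 (V_new/V_old).
Step 2:
                   M          X          L
  Initial      3.007      4.067      4.048
  Change     -0.3061     0.6121     0.6121
  Equil        2.701      4.679       4.66
  solve Keq expr → x = 0.3061; check Q = 176
Then add 1.285 M of L.
Step 3:
                   M          X          L
  Initial      2.701      4.679      5.945
  Change      0.2484    -0.4969    -0.4969
  Equil        2.949      4.182      5.448
  solve Keq expr → x = -0.2484; check Q = 176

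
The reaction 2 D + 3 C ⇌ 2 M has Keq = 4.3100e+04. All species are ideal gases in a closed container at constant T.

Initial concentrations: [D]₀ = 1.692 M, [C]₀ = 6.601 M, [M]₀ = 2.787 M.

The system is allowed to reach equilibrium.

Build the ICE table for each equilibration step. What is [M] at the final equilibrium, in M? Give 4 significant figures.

[M]_eq = 4.476 M

Q₀ = 0.009433 vs Keq = 4.3100e+04 ⇒ Q<K, forward
Step 1:
                   D          C          M
  Initial      1.692      6.601      2.787
  Change      -1.689     -2.534      1.689
  Equil     0.002629      4.067      4.476
  solve Keq expr → x = 0.8447; check Q = 4.3100e+04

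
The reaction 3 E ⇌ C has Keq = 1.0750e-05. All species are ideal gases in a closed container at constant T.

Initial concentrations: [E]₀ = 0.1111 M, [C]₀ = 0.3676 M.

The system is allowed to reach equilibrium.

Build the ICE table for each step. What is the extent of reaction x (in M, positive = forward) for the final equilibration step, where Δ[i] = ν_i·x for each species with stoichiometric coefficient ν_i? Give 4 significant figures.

x = -0.3676 M

Q₀ = 268.1 vs Keq = 1.0750e-05 ⇒ Q>K, reverse
Step 1:
                    E           C
  Initial      0.1111      0.3676
  Change        1.103     -0.3676
  Equil         1.214  1.9226e-05
  solve Keq expr → x = -0.3676; check Q = 1.0750e-05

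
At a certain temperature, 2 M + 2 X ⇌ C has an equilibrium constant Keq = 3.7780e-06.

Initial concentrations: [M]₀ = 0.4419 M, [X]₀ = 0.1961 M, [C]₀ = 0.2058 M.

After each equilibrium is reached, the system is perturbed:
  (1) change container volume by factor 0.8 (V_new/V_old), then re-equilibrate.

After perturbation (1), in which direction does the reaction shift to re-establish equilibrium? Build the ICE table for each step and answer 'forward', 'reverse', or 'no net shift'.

Direction: forward

Q₀ = 27.41 vs Keq = 3.7780e-06 ⇒ Q>K, reverse
Step 1:
                   M          X          C
  I           0.4419     0.1961     0.2058
  C           0.4116     0.4116    -0.2058
  E           0.8535     0.6077 1.0163e-06
  solve Keq expr → x = -0.2058; check Q = 3.7780e-06
Then change container volume by factor 0.8 (V_new/V_old).
Step 2:
                   M          X          C
  I            1.067     0.7596 1.2704e-06
  C       -2.4217e-06 -2.4217e-06 1.2109e-06
  E            1.067     0.7596 2.4813e-06
  solve Keq expr → x = 1.2109e-06; check Q = 3.7780e-06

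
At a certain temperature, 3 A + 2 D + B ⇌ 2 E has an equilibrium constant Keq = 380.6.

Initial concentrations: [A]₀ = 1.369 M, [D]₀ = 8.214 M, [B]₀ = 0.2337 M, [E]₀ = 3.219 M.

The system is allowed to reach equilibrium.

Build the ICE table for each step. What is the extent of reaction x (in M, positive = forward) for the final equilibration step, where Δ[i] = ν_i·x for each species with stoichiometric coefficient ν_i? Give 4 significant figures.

Q₀ = 0.2561 vs Keq = 380.6 ⇒ Q<K, forward
Step 1:
                  A         D         B         E
  init        1.369     8.214    0.2337     3.219
  Δ         -0.6953   -0.4635   -0.2318    0.4635
  eq         0.6737      7.75   0.00194     3.683
  solve Keq expr → x = 0.2318; check Q = 380.6

x = 0.2318 M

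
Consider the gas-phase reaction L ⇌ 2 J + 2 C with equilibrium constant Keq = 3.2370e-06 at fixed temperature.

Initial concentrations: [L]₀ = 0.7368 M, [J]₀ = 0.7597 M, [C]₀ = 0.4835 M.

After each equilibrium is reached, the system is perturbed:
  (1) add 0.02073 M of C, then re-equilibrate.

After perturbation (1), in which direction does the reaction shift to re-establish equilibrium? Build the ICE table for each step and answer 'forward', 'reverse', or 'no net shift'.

Direction: reverse

Q₀ = 0.1831 vs Keq = 3.2370e-06 ⇒ Q>K, reverse
Step 1:
                    L           J           C
  I            0.7368      0.7597      0.4835
  C            0.2386     -0.4772     -0.4772
  E            0.9754      0.2825     0.00629
  solve Keq expr → x = -0.2386; check Q = 3.2370e-06
Then add 0.02073 M of C.
Step 2:
                    L           J           C
  I            0.9754      0.2825     0.02702
  C           0.01011    -0.02021    -0.02021
  E            0.9855      0.2623     0.00681
  solve Keq expr → x = -0.01011; check Q = 3.2370e-06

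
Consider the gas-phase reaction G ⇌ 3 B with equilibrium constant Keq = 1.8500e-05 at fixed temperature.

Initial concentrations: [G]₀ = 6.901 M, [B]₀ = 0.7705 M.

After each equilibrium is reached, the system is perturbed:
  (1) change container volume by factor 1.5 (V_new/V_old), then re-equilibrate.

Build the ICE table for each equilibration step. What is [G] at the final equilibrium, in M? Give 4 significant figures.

[G]_eq = 4.757 M

Q₀ = 0.06628 vs Keq = 1.8500e-05 ⇒ Q>K, reverse
Step 1:
                   G          B
  init         6.901     0.7705
  Δ           0.2399    -0.7196
  eq           7.141    0.05093
  solve Keq expr → x = -0.2399; check Q = 1.8500e-05
Then change container volume by factor 1.5 (V_new/V_old).
Step 2:
                   G          B
  init         4.761    0.03395
  Δ        -0.003509    0.01053
  eq           4.757    0.04448
  solve Keq expr → x = 0.003509; check Q = 1.8500e-05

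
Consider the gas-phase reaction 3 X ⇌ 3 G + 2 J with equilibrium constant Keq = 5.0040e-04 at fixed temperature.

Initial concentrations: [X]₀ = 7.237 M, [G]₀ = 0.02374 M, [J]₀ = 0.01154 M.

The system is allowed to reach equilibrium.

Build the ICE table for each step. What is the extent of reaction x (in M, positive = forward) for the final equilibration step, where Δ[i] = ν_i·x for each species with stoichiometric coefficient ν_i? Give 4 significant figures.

x = 0.2558 M

Q₀ = 4.7009e-12 vs Keq = 5.0040e-04 ⇒ Q<K, forward
Step 1:
                   X          G          J
  Initial      7.237    0.02374    0.01154
  Change     -0.7674     0.7674     0.5116
  Equil         6.47     0.7911     0.5231
  solve Keq expr → x = 0.2558; check Q = 5.0040e-04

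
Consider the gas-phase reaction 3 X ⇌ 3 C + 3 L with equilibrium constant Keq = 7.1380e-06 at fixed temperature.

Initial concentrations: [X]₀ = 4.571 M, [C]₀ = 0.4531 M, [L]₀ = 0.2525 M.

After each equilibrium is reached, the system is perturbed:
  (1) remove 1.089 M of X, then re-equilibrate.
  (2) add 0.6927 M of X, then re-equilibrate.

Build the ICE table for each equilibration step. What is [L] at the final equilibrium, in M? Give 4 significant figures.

Q₀ = 1.5680e-05 vs Keq = 7.1380e-06 ⇒ Q>K, reverse
Step 1:
                  X         C         L
  init        4.571    0.4531    0.2525
  Δ         0.03846  -0.03846  -0.03846
  eq          4.609    0.4146     0.214
  solve Keq expr → x = -0.01282; check Q = 7.1380e-06
Then remove 1.089 M of X.
Step 2:
                  X         C         L
  init         3.52    0.4146     0.214
  Δ         0.03416  -0.03416  -0.03416
  eq          3.555    0.3805    0.1799
  solve Keq expr → x = -0.01139; check Q = 7.1380e-06
Then add 0.6927 M of X.
Step 3:
                  X         C         L
  init        4.247    0.3805    0.1799
  Δ        -0.02216   0.02216   0.02216
  eq          4.225    0.4026     0.202
  solve Keq expr → x = 0.007388; check Q = 7.1380e-06

[L]_eq = 0.202 M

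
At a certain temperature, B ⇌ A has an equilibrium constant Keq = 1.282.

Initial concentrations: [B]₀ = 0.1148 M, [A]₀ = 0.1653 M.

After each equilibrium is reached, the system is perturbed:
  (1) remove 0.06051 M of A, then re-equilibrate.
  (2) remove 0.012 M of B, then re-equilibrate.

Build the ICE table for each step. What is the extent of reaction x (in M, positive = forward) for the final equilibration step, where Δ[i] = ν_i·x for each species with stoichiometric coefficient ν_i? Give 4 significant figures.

Q₀ = 1.44 vs Keq = 1.282 ⇒ Q>K, reverse
Step 1:
                   B          A
  Initial     0.1148     0.1653
  Change    0.007943  -0.007943
  Equil       0.1227     0.1574
  solve Keq expr → x = -0.007943; check Q = 1.282
Then remove 0.06051 M of A.
Step 2:
                   B          A
  Initial     0.1227    0.09685
  Change    -0.02652    0.02652
  Equil      0.09623     0.1234
  solve Keq expr → x = 0.02652; check Q = 1.282
Then remove 0.012 M of B.
Step 3:
                   B          A
  Initial    0.08423     0.1234
  Change    0.006741  -0.006741
  Equil      0.09097     0.1166
  solve Keq expr → x = -0.006741; check Q = 1.282

x = -0.006741 M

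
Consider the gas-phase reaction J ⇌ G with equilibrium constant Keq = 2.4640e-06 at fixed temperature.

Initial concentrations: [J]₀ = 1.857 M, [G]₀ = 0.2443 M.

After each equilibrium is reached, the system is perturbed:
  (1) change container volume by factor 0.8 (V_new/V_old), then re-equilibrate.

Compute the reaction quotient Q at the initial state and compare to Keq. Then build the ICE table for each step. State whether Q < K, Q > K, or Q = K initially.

Q₀ = 0.1316; Q > K (proceeds reverse)

Q₀ = 0.1316 vs Keq = 2.4640e-06 ⇒ Q>K, reverse
Step 1:
                   J          G
  init         1.857     0.2443
  Δ           0.2443    -0.2443
  eq           2.101 5.1776e-06
  solve Keq expr → x = -0.2443; check Q = 2.4640e-06
Then change container volume by factor 0.8 (V_new/V_old).
Step 2:
                   J          G
  init         2.627 6.4720e-06
  Δ                0          0
  eq           2.627 6.4720e-06
  solve Keq expr → x = 0; check Q = 2.4640e-06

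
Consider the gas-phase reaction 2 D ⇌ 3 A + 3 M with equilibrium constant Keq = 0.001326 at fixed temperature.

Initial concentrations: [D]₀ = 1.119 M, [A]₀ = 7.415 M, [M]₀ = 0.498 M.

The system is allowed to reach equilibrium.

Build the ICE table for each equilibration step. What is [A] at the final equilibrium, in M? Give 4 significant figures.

Q₀ = 40.21 vs Keq = 0.001326 ⇒ Q>K, reverse
Step 1:
                  D         A         M
  Initial     1.119     7.415     0.498
  Change     0.3186   -0.4778   -0.4778
  Equil       1.438     6.937   0.02017
  solve Keq expr → x = -0.1593; check Q = 0.001326

[A]_eq = 6.937 M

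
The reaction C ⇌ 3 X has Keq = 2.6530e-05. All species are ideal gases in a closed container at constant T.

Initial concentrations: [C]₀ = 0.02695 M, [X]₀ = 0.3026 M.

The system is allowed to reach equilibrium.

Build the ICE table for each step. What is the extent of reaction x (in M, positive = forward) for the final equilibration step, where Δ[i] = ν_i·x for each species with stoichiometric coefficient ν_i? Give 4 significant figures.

x = -0.09592 M

Q₀ = 1.028 vs Keq = 2.6530e-05 ⇒ Q>K, reverse
Step 1:
                   C          X
  init       0.02695     0.3026
  Δ          0.09592    -0.2878
  eq          0.1229    0.01483
  solve Keq expr → x = -0.09592; check Q = 2.6530e-05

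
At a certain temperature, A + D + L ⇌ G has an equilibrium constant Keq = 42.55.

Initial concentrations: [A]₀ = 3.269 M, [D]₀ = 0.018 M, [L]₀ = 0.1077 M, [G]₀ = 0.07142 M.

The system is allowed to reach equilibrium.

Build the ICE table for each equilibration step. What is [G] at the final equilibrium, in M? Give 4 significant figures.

Q₀ = 11.27 vs Keq = 42.55 ⇒ Q<K, forward
Step 1:
                    A           D           L           G
  I             3.269       0.018      0.1077     0.07142
  C          -0.01175    -0.01175    -0.01175     0.01175
  E             3.257    0.006254     0.09595     0.08317
  solve Keq expr → x = 0.01175; check Q = 42.55

[G]_eq = 0.08317 M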